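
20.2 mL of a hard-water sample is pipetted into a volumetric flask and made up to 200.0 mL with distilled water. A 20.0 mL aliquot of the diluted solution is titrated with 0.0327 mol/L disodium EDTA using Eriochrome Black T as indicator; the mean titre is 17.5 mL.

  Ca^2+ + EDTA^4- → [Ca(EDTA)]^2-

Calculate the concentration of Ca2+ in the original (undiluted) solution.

n(EDTA) = 0.0175 × 0.0327 = 5.72 × 10^-4 mol
n(Ca2+) in the aliquot = 5.72 × 10^-4 mol (1:1 ratio)
[Ca2+]_dilute = 5.72 × 10^-4 / 0.0200 = 0.0286 mol/L
Dilution factor = 200.0 / 20.2 = 9.901
[Ca2+]_stock = 0.0286 × 9.901 = 0.283 mol/L

0.283 mol/L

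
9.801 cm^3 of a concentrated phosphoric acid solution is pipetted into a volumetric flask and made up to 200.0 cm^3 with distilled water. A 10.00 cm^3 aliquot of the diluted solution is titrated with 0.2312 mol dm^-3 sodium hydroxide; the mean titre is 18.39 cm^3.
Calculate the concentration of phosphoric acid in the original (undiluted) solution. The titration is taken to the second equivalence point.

H3PO4 + 2 NaOH → Na2HPO4 + 2 H2O
n(NaOH) = 0.01839 × 0.2312 = 4.252 × 10^-3 mol
From the 1:2 ratio, n(H3PO4) in the aliquot = 1/2 × 4.252 × 10^-3 = 2.126 × 10^-3 mol
[H3PO4]_dilute = 2.126 × 10^-3 / 0.01000 = 0.2126 mol/L
Dilution factor = 200.0 / 9.801 = 20.41
[H3PO4]_stock = 0.2126 × 20.41 = 4.338 mol/L

4.338 mol/L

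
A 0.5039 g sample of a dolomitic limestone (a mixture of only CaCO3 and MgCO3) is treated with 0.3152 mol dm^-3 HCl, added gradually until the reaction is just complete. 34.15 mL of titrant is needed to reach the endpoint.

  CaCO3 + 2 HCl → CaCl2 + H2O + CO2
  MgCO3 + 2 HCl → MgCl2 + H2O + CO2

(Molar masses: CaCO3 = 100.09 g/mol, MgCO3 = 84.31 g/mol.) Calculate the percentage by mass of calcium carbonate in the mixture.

63.11 %

n(HCl) = 0.03415 × 0.3152 = 0.01076 mol
Let x = n(CaCO3), y = n(MgCO3).
Titrant: 2x + 2y = 0.01076;  mass: 100.09x + 84.31y = 0.5039
Solving, x = 3.177 × 10^-3 mol, y = 2.205 × 10^-3 mol
mass of CaCO3 = 3.177 × 10^-3 × 100.09 = 0.3180 g
% CaCO3 = 0.3180 / 0.5039 × 100 = 63.11 %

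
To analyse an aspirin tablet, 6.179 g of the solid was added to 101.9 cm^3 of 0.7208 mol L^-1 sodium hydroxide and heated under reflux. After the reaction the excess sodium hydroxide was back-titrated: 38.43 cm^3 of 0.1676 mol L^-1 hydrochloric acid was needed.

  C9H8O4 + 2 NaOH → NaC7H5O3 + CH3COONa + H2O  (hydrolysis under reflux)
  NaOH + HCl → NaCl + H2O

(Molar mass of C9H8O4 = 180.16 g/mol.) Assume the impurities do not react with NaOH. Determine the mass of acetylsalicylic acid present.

n(NaOH) added = 0.1019 × 0.7208 = 0.07345 mol
n(HCl) used in back-titration = 0.03843 × 0.1676 = 6.441 × 10^-3 mol
n(NaOH) left over = 6.441 × 10^-3 mol (1:1 ratio)
n(NaOH) consumed by analyte = 0.07345 − 6.441 × 10^-3 = 0.06701 mol
From the 1:2 ratio, n(C9H8O4) = 1/2 × 0.06701 = 0.03350 mol
mass of C9H8O4 = 0.03350 × 180.16 = 6.036 g

6.036 g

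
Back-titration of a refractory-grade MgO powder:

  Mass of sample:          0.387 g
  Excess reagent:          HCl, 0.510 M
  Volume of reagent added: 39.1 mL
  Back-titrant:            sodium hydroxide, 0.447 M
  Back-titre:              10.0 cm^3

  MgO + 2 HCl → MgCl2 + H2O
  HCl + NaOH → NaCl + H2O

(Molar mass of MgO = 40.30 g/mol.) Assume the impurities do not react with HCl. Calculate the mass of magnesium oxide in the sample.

n(HCl) added = 0.0391 × 0.510 = 0.0199 mol
n(NaOH) used in back-titration = 0.0100 × 0.447 = 4.47 × 10^-3 mol
n(HCl) left over = 4.47 × 10^-3 mol (1:1 ratio)
n(HCl) consumed by analyte = 0.0199 − 4.47 × 10^-3 = 0.0155 mol
From the 1:2 ratio, n(MgO) = 1/2 × 0.0155 = 7.74 × 10^-3 mol
mass of MgO = 7.74 × 10^-3 × 40.30 = 0.312 g

0.312 g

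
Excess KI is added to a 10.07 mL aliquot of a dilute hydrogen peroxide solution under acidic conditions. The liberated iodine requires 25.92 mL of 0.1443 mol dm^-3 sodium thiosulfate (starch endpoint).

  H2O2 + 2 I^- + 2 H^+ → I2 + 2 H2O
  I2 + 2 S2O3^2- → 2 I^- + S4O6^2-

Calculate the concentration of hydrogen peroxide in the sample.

n(S2O3^2-) = 0.02592 × 0.1443 = 3.740 × 10^-3 mol
n(I2) = n(S2O3^2-)/2 = 1.870 × 10^-3 mol
n(H2O2) in the aliquot = 1.870 × 10^-3 mol (1:1 ratio)
[H2O2] = 1.870 × 10^-3 / 0.01007 = 0.1857 mol/L

0.1857 mol/L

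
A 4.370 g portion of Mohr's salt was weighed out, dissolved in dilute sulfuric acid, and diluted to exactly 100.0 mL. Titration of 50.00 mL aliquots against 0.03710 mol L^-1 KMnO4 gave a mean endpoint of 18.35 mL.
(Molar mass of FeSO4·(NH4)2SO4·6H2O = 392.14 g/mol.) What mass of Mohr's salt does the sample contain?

2.670 g

MnO4^- + 5 Fe^2+ + 8 H^+ → Mn^2+ + 5 Fe^3+ + 4 H2O
n(KMnO4) per titration = 0.01835 × 0.03710 = 6.808 × 10^-4 mol
From the 5:1 ratio, n(FeSO4·(NH4)2SO4·6H2O) in each aliquot = 5/1 × 6.808 × 10^-4 = 3.404 × 10^-3 mol
n(FeSO4·(NH4)2SO4·6H2O) in the whole flask = 3.404 × 10^-3 × 100.0/50.00 = 6.808 × 10^-3 mol
mass of FeSO4·(NH4)2SO4·6H2O = 6.808 × 10^-3 × 392.14 = 2.670 g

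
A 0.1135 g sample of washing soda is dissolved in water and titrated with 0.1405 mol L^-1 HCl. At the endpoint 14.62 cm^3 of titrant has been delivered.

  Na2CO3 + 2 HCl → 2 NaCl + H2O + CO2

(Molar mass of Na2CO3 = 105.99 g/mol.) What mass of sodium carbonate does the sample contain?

n(HCl) = 0.01462 L × 0.1405 mol/L = 2.054 × 10^-3 mol
From the 1:2 ratio, n(Na2CO3) = 1/2 × 2.054 × 10^-3 = 1.027 × 10^-3 mol
mass of Na2CO3 = 1.027 × 10^-3 × 105.99 g/mol = 0.1089 g

0.1089 g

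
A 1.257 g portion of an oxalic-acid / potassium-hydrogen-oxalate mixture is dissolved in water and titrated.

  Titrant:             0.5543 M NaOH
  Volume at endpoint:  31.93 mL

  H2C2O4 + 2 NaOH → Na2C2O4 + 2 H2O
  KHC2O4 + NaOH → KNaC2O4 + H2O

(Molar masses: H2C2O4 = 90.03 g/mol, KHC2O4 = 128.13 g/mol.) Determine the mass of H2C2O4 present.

n(NaOH) = 0.03193 × 0.5543 = 0.01770 mol
Let x = n(H2C2O4), y = n(KHC2O4).
Titrant: 2x + 1y = 0.01770;  mass: 90.03x + 128.13y = 1.257
Solving, x = 6.080 × 10^-3 mol, y = 5.538 × 10^-3 mol
mass of H2C2O4 = 6.080 × 10^-3 × 90.03 = 0.5474 g

0.5474 g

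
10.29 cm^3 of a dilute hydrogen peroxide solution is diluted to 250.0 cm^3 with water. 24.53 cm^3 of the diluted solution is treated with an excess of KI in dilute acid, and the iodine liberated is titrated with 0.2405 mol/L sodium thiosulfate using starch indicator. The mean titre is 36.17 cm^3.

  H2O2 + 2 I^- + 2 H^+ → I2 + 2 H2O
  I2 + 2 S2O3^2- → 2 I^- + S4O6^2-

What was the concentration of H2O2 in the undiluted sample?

4.308 mol/L

n(S2O3^2-) = 0.03617 × 0.2405 = 8.699 × 10^-3 mol
n(I2) = n(S2O3^2-)/2 = 4.349 × 10^-3 mol
n(H2O2) in the aliquot = 4.349 × 10^-3 mol (1:1 ratio)
[H2O2]_dilute = 4.349 × 10^-3 / 0.02453 = 0.1773 mol/L
[H2O2]_original = 0.1773 × 250.0/10.29 = 4.308 mol/L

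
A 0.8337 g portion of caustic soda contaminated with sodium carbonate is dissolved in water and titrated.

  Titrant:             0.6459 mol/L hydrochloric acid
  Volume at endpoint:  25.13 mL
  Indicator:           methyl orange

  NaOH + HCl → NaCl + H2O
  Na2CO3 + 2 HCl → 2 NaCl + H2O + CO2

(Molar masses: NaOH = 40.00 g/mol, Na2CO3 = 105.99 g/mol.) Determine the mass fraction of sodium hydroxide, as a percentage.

9.779 %

n(HCl) = 0.02513 × 0.6459 = 0.01623 mol
Let x = n(NaOH), y = n(Na2CO3).
Titrant: 1x + 2y = 0.01623;  mass: 40.00x + 105.99y = 0.8337
Solving, x = 2.038 × 10^-3 mol, y = 7.097 × 10^-3 mol
mass of NaOH = 2.038 × 10^-3 × 40.00 = 0.08153 g
% NaOH = 0.08153 / 0.8337 × 100 = 9.779 %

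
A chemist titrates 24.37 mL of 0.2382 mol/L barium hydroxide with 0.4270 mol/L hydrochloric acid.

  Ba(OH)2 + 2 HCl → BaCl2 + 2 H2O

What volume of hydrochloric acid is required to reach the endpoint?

n(Ba(OH)2) = 0.02437 L × 0.2382 mol/L = 5.805 × 10^-3 mol
From the 2:1 stoichiometry, n(HCl) = 2/1 × 5.805 × 10^-3 = 0.01161 mol
V(HCl) = 0.01161 mol / 0.4270 mol/L = 0.02719 L = 27.19 mL

27.19 mL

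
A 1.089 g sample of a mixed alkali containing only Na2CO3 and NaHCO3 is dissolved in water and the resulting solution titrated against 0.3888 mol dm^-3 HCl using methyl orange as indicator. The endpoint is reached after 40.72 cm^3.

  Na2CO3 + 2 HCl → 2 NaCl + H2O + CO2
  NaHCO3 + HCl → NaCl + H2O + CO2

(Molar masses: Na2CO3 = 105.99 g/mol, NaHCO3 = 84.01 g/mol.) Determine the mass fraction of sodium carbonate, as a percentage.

n(HCl) = 0.04072 × 0.3888 = 0.01583 mol
Let x = n(Na2CO3), y = n(NaHCO3).
Titrant: 2x + 1y = 0.01583;  mass: 105.99x + 84.01y = 1.089
Solving, x = 3.886 × 10^-3 mol, y = 8.060 × 10^-3 mol
mass of Na2CO3 = 3.886 × 10^-3 × 105.99 = 0.4119 g
% Na2CO3 = 0.4119 / 1.089 × 100 = 37.82 %

37.82 %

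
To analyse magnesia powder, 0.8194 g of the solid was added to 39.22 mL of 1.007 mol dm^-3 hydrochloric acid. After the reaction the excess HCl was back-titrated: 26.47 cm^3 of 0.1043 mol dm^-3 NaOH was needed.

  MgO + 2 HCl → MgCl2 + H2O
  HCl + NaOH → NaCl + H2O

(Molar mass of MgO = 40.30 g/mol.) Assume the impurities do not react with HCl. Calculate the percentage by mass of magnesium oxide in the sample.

n(HCl) added = 0.03922 × 1.007 = 0.03949 mol
n(NaOH) used in back-titration = 0.02647 × 0.1043 = 2.761 × 10^-3 mol
n(HCl) left over = 2.761 × 10^-3 mol (1:1 ratio)
n(HCl) consumed by analyte = 0.03949 − 2.761 × 10^-3 = 0.03673 mol
From the 1:2 ratio, n(MgO) = 1/2 × 0.03673 = 0.01837 mol
mass of MgO = 0.01837 × 40.30 = 0.7402 g
% MgO = 0.7402 / 0.8194 × 100 = 90.33 %

90.33 %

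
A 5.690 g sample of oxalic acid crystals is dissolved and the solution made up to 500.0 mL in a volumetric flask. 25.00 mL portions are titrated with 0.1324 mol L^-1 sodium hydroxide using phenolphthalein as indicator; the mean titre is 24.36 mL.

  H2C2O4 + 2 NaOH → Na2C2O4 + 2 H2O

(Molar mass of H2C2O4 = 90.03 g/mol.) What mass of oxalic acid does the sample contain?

2.904 g

n(NaOH) per titration = 0.02436 × 0.1324 = 3.225 × 10^-3 mol
From the 1:2 ratio, n(H2C2O4) in each aliquot = 1/2 × 3.225 × 10^-3 = 1.613 × 10^-3 mol
n(H2C2O4) in the whole flask = 1.613 × 10^-3 × 500.0/25.00 = 0.03225 mol
mass of H2C2O4 = 0.03225 × 90.03 = 2.904 g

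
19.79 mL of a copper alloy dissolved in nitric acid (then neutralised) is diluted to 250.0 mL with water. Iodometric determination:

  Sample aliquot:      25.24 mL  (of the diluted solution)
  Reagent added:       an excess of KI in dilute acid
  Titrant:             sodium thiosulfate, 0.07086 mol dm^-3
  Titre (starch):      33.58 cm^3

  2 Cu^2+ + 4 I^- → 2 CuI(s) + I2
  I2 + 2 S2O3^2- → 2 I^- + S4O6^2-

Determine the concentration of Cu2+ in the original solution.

1.191 mol/L

n(S2O3^2-) = 0.03358 × 0.07086 = 2.379 × 10^-3 mol
n(I2) = n(S2O3^2-)/2 = 1.190 × 10^-3 mol
From the 2:1 ratio, n(Cu2+) in the aliquot = 2/1 × 1.190 × 10^-3 = 2.379 × 10^-3 mol
[Cu2+]_dilute = 2.379 × 10^-3 / 0.02524 = 0.09427 mol/L
[Cu2+]_original = 0.09427 × 250.0/19.79 = 1.191 mol/L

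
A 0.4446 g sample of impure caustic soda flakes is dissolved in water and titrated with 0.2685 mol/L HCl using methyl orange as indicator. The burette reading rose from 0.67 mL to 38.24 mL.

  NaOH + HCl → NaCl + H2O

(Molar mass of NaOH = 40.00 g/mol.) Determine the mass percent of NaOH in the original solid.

n(HCl) = 0.03757 L × 0.2685 mol/L = 0.01009 mol
n(NaOH) = 0.01009 mol (1:1 ratio)
mass of NaOH = 0.01009 × 40.00 g/mol = 0.4035 g
% NaOH = 0.4035 / 0.4446 × 100 = 90.76 %

90.76 %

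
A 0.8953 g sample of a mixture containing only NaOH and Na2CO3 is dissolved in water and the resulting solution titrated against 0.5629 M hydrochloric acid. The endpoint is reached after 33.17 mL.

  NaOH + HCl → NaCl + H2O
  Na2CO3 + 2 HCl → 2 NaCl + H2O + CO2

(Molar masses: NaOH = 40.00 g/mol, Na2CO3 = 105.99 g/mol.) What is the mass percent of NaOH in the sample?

32.38 %

n(HCl) = 0.03317 × 0.5629 = 0.01867 mol
Let x = n(NaOH), y = n(Na2CO3).
Titrant: 1x + 2y = 0.01867;  mass: 40.00x + 105.99y = 0.8953
Solving, x = 7.248 × 10^-3 mol, y = 5.712 × 10^-3 mol
mass of NaOH = 7.248 × 10^-3 × 40.00 = 0.2899 g
% NaOH = 0.2899 / 0.8953 × 100 = 32.38 %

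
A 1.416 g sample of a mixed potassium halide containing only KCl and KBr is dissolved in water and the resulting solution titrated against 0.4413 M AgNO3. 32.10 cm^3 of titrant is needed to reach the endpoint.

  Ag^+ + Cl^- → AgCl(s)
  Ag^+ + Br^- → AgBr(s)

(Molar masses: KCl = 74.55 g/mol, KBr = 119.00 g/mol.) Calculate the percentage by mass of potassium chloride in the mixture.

n(AgNO3) = 0.03210 × 0.4413 = 0.01417 mol
Let x = n(KCl), y = n(KBr).
Titrant: 1x + 1y = 0.01417;  mass: 74.55x + 119.00y = 1.416
Solving, x = 6.068 × 10^-3 mol, y = 8.098 × 10^-3 mol
mass of KCl = 6.068 × 10^-3 × 74.55 = 0.4524 g
% KCl = 0.4524 / 1.416 × 100 = 31.95 %

31.95 %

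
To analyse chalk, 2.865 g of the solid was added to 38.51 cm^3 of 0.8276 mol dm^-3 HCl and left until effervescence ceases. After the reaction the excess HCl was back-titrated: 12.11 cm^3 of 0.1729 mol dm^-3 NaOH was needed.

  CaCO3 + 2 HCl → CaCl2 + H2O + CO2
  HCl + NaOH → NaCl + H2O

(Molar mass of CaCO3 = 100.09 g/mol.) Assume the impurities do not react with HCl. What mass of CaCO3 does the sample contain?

1.490 g

n(HCl) added = 0.03851 × 0.8276 = 0.03187 mol
n(NaOH) used in back-titration = 0.01211 × 0.1729 = 2.094 × 10^-3 mol
n(HCl) left over = 2.094 × 10^-3 mol (1:1 ratio)
n(HCl) consumed by analyte = 0.03187 − 2.094 × 10^-3 = 0.02978 mol
From the 1:2 ratio, n(CaCO3) = 1/2 × 0.02978 = 0.01489 mol
mass of CaCO3 = 0.01489 × 100.09 = 1.490 g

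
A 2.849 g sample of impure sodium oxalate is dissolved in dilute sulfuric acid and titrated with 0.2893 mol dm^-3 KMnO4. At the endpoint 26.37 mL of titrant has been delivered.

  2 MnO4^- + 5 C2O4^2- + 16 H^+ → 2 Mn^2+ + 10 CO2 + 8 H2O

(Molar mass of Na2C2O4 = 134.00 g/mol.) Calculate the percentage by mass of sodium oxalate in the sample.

n(KMnO4) = 0.02637 L × 0.2893 mol/L = 7.629 × 10^-3 mol
From the 5:2 ratio, n(Na2C2O4) = 5/2 × 7.629 × 10^-3 = 0.01907 mol
mass of Na2C2O4 = 0.01907 × 134.00 g/mol = 2.556 g
% Na2C2O4 = 2.556 / 2.849 × 100 = 89.70 %

89.70 %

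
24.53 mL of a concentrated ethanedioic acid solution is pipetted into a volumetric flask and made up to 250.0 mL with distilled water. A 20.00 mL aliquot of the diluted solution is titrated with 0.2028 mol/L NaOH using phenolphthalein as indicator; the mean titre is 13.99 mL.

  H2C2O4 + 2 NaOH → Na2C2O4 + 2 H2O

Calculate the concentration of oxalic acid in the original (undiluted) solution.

n(NaOH) = 0.01399 × 0.2028 = 2.837 × 10^-3 mol
From the 1:2 ratio, n(H2C2O4) in the aliquot = 1/2 × 2.837 × 10^-3 = 1.419 × 10^-3 mol
[H2C2O4]_dilute = 1.419 × 10^-3 / 0.02000 = 0.07093 mol/L
Dilution factor = 250.0 / 24.53 = 10.19
[H2C2O4]_stock = 0.07093 × 10.19 = 0.7229 mol/L

0.7229 mol/L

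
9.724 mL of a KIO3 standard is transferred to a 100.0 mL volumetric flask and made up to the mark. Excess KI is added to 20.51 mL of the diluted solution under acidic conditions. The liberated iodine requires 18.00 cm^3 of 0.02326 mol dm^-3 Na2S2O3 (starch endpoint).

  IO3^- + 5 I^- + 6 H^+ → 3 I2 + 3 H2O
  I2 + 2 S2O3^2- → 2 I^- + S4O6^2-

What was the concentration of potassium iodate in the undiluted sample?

0.03499 mol/L

n(S2O3^2-) = 0.01800 × 0.02326 = 4.187 × 10^-4 mol
n(I2) = n(S2O3^2-)/2 = 2.093 × 10^-4 mol
From the 1:3 ratio, n(IO3^-) in the aliquot = 1/3 × 2.093 × 10^-4 = 6.978 × 10^-5 mol
[IO3^-]_dilute = 6.978 × 10^-5 / 0.02051 = 0.003402 mol/L
[IO3^-]_original = 0.003402 × 100.0/9.724 = 0.03499 mol/L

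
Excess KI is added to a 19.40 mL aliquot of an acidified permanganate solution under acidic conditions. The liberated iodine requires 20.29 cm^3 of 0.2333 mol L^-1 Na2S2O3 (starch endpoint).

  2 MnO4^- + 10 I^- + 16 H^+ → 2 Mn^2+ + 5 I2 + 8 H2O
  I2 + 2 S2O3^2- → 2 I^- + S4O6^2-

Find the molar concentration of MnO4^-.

0.04880 mol/L

n(S2O3^2-) = 0.02029 × 0.2333 = 4.734 × 10^-3 mol
n(I2) = n(S2O3^2-)/2 = 2.367 × 10^-3 mol
From the 2:5 ratio, n(MnO4^-) in the aliquot = 2/5 × 2.367 × 10^-3 = 9.467 × 10^-4 mol
[MnO4^-] = 9.467 × 10^-4 / 0.01940 = 0.04880 mol/L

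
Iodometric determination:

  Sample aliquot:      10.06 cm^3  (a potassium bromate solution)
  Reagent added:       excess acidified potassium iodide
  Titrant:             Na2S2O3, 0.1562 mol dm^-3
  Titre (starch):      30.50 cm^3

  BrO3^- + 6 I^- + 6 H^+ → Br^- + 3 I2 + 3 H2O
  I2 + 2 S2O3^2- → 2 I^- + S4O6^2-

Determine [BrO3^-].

n(S2O3^2-) = 0.03050 × 0.1562 = 4.764 × 10^-3 mol
n(I2) = n(S2O3^2-)/2 = 2.382 × 10^-3 mol
From the 1:3 ratio, n(BrO3^-) in the aliquot = 1/3 × 2.382 × 10^-3 = 7.940 × 10^-4 mol
[BrO3^-] = 7.940 × 10^-4 / 0.01006 = 0.07893 mol/L

0.07893 mol/L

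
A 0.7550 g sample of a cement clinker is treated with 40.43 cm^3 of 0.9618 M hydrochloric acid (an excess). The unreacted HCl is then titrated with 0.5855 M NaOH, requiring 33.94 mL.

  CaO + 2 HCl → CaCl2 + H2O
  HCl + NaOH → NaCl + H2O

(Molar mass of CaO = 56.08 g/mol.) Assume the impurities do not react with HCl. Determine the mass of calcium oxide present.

n(HCl) added = 0.04043 × 0.9618 = 0.03889 mol
n(NaOH) used in back-titration = 0.03394 × 0.5855 = 0.01987 mol
n(HCl) left over = 0.01987 mol (1:1 ratio)
n(HCl) consumed by analyte = 0.03889 − 0.01987 = 0.01901 mol
From the 1:2 ratio, n(CaO) = 1/2 × 0.01901 = 9.507 × 10^-3 mol
mass of CaO = 9.507 × 10^-3 × 56.08 = 0.5331 g

0.5331 g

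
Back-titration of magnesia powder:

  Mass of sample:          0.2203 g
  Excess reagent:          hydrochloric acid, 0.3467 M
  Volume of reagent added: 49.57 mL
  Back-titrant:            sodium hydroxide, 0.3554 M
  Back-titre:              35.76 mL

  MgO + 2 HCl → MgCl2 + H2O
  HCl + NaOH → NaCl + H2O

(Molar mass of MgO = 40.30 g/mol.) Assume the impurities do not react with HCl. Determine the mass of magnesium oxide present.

0.09021 g

n(HCl) added = 0.04957 × 0.3467 = 0.01719 mol
n(NaOH) used in back-titration = 0.03576 × 0.3554 = 0.01271 mol
n(HCl) left over = 0.01271 mol (1:1 ratio)
n(HCl) consumed by analyte = 0.01719 − 0.01271 = 4.477 × 10^-3 mol
From the 1:2 ratio, n(MgO) = 1/2 × 4.477 × 10^-3 = 2.238 × 10^-3 mol
mass of MgO = 2.238 × 10^-3 × 40.30 = 0.09021 g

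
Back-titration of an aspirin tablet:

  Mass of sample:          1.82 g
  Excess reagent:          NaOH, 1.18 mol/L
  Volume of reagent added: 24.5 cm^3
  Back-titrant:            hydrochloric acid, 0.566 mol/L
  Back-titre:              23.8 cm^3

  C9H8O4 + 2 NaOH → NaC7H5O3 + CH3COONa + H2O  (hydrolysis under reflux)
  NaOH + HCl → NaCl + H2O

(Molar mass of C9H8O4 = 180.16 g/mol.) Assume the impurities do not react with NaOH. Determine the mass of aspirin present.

n(NaOH) added = 0.0245 × 1.18 = 0.0289 mol
n(HCl) used in back-titration = 0.0238 × 0.566 = 0.0135 mol
n(NaOH) left over = 0.0135 mol (1:1 ratio)
n(NaOH) consumed by analyte = 0.0289 − 0.0135 = 0.0154 mol
From the 1:2 ratio, n(C9H8O4) = 1/2 × 0.0154 = 7.72 × 10^-3 mol
mass of C9H8O4 = 7.72 × 10^-3 × 180.16 = 1.39 g

1.39 g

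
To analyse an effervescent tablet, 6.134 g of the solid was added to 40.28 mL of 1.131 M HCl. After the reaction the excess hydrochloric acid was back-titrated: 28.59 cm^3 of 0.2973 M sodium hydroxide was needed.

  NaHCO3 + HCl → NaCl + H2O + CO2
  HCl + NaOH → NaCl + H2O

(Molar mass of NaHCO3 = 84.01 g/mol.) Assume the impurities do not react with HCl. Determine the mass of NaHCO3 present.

3.113 g

n(HCl) added = 0.04028 × 1.131 = 0.04556 mol
n(NaOH) used in back-titration = 0.02859 × 0.2973 = 8.500 × 10^-3 mol
n(HCl) left over = 8.500 × 10^-3 mol (1:1 ratio)
n(HCl) consumed by analyte = 0.04556 − 8.500 × 10^-3 = 0.03706 mol
n(NaHCO3) = 0.03706 mol (1:1 ratio)
mass of NaHCO3 = 0.03706 × 84.01 = 3.113 g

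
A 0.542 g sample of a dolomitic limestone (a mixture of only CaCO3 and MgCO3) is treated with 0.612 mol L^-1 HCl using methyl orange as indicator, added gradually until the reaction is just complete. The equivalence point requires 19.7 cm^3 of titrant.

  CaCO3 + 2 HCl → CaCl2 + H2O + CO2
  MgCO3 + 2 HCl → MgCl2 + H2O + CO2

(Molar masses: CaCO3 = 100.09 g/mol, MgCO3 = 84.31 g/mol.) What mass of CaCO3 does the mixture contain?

0.214 g

n(HCl) = 0.0197 × 0.612 = 0.0121 mol
Let x = n(CaCO3), y = n(MgCO3).
Titrant: 2x + 2y = 0.0121;  mass: 100.09x + 84.31y = 0.542
Solving, x = 2.14 × 10^-3 mol, y = 3.89 × 10^-3 mol
mass of CaCO3 = 2.14 × 10^-3 × 100.09 = 0.214 g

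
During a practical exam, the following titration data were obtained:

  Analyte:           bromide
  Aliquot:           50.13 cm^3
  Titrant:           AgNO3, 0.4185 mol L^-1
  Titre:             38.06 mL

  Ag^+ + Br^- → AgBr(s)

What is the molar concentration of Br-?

n(AgNO3) = 0.03806 L × 0.4185 mol/L = 0.01593 mol
n(Br-) = 0.01593 mol (1:1 mole ratio)
[Br-] = 0.01593 mol / 0.05013 L = 0.3177 mol/L

0.3177 mol/L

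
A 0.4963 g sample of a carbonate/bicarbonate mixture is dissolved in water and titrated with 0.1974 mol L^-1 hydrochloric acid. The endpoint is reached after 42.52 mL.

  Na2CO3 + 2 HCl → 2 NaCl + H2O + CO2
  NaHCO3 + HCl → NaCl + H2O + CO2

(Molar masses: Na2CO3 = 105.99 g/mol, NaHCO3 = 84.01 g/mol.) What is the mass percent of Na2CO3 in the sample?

n(HCl) = 0.04252 × 0.1974 = 8.393 × 10^-3 mol
Let x = n(Na2CO3), y = n(NaHCO3).
Titrant: 2x + 1y = 8.393 × 10^-3;  mass: 105.99x + 84.01y = 0.4963
Solving, x = 3.367 × 10^-3 mol, y = 1.660 × 10^-3 mol
mass of Na2CO3 = 3.367 × 10^-3 × 105.99 = 0.3568 g
% Na2CO3 = 0.3568 / 0.4963 × 100 = 71.90 %

71.90 %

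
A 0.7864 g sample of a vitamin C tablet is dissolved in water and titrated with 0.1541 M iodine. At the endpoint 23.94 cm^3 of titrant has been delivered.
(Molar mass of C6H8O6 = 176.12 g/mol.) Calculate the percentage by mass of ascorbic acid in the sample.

C6H8O6 + I2 → C6H6O6 + 2 HI
n(I2) = 0.02394 L × 0.1541 mol/L = 3.689 × 10^-3 mol
n(C6H8O6) = 3.689 × 10^-3 mol (1:1 ratio)
mass of C6H8O6 = 3.689 × 10^-3 × 176.12 g/mol = 0.6497 g
% C6H8O6 = 0.6497 / 0.7864 × 100 = 82.62 %

82.62 %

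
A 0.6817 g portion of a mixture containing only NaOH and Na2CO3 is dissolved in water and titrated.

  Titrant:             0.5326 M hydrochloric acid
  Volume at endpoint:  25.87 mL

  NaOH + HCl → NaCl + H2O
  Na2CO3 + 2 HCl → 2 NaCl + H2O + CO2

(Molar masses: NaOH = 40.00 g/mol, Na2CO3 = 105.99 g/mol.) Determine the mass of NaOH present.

0.1492 g

n(HCl) = 0.02587 × 0.5326 = 0.01378 mol
Let x = n(NaOH), y = n(Na2CO3).
Titrant: 1x + 2y = 0.01378;  mass: 40.00x + 105.99y = 0.6817
Solving, x = 3.731 × 10^-3 mol, y = 5.024 × 10^-3 mol
mass of NaOH = 3.731 × 10^-3 × 40.00 = 0.1492 g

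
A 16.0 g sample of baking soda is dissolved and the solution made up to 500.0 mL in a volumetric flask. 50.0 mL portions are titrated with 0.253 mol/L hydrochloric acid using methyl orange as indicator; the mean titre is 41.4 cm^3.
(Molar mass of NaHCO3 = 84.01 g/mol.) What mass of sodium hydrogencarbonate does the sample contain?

8.80 g

NaHCO3 + HCl → NaCl + H2O + CO2
n(HCl) per titration = 0.0414 × 0.253 = 0.0105 mol
n(NaHCO3) in each aliquot = 0.0105 mol (1:1 ratio)
n(NaHCO3) in the whole flask = 0.0105 × 500.0/50.0 = 0.105 mol
mass of NaHCO3 = 0.105 × 84.01 = 8.80 g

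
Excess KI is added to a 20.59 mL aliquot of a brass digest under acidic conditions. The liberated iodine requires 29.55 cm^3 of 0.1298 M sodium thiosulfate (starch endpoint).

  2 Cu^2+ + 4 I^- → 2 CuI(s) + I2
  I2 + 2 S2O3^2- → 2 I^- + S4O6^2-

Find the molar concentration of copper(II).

0.1863 M

n(S2O3^2-) = 0.02955 × 0.1298 = 3.836 × 10^-3 mol
n(I2) = n(S2O3^2-)/2 = 1.918 × 10^-3 mol
From the 2:1 ratio, n(Cu2+) in the aliquot = 2/1 × 1.918 × 10^-3 = 3.836 × 10^-3 mol
[Cu2+] = 3.836 × 10^-3 / 0.02059 = 0.1863 mol/L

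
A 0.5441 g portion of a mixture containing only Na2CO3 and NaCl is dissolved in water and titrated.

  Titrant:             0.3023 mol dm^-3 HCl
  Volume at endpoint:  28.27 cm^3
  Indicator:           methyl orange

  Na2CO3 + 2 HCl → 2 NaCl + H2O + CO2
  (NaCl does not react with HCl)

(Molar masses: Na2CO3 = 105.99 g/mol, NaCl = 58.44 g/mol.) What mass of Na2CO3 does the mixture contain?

n(HCl) = 0.02827 × 0.3023 = 8.546 × 10^-3 mol
Let x = n(Na2CO3), y = n(NaCl).
Titrant: 2x = 8.546 × 10^-3;  mass: 105.99x + 58.44y = 0.5441
Solving, x = 4.273 × 10^-3 mol, y = 1.561 × 10^-3 mol
mass of Na2CO3 = 4.273 × 10^-3 × 105.99 = 0.4529 g

0.4529 g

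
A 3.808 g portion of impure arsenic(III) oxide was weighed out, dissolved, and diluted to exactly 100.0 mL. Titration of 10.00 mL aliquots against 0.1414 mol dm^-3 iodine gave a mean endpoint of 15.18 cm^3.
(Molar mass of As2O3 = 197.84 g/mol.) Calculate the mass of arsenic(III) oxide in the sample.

As2O3 + 2 I2 + 2 H2O → As2O5 + 4 HI
n(I2) per titration = 0.01518 × 0.1414 = 2.146 × 10^-3 mol
From the 1:2 ratio, n(As2O3) in each aliquot = 1/2 × 2.146 × 10^-3 = 1.073 × 10^-3 mol
n(As2O3) in the whole flask = 1.073 × 10^-3 × 100.0/10.00 = 0.01073 mol
mass of As2O3 = 0.01073 × 197.84 = 2.123 g

2.123 g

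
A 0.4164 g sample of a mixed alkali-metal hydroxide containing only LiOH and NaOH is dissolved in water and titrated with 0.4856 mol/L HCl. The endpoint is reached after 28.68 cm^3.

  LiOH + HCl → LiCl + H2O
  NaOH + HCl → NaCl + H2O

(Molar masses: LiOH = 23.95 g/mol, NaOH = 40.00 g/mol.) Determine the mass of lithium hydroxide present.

0.2099 g

n(HCl) = 0.02868 × 0.4856 = 0.01393 mol
Let x = n(LiOH), y = n(NaOH).
Titrant: 1x + 1y = 0.01393;  mass: 23.95x + 40.00y = 0.4164
Solving, x = 8.765 × 10^-3 mol, y = 5.162 × 10^-3 mol
mass of LiOH = 8.765 × 10^-3 × 23.95 = 0.2099 g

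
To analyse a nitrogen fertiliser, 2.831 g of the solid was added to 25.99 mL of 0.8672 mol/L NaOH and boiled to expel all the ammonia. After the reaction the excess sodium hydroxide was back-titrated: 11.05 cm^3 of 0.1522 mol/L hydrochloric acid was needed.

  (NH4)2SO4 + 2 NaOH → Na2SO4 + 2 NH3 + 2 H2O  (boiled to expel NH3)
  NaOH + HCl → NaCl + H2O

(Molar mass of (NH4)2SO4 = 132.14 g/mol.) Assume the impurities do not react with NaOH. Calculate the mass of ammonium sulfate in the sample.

1.378 g

n(NaOH) added = 0.02599 × 0.8672 = 0.02254 mol
n(HCl) used in back-titration = 0.01105 × 0.1522 = 1.682 × 10^-3 mol
n(NaOH) left over = 1.682 × 10^-3 mol (1:1 ratio)
n(NaOH) consumed by analyte = 0.02254 − 1.682 × 10^-3 = 0.02086 mol
From the 1:2 ratio, n((NH4)2SO4) = 1/2 × 0.02086 = 0.01043 mol
mass of (NH4)2SO4 = 0.01043 × 132.14 = 1.378 g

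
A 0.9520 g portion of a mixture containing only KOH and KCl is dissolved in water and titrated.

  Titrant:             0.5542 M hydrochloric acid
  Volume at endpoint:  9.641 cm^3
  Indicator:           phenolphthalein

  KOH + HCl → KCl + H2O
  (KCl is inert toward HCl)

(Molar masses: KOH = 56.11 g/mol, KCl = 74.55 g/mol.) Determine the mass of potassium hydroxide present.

0.2998 g

n(HCl) = 0.009641 × 0.5542 = 5.343 × 10^-3 mol
Let x = n(KOH), y = n(KCl).
Titrant: 1x = 5.343 × 10^-3;  mass: 56.11x + 74.55y = 0.9520
Solving, x = 5.343 × 10^-3 mol, y = 8.749 × 10^-3 mol
mass of KOH = 5.343 × 10^-3 × 56.11 = 0.2998 g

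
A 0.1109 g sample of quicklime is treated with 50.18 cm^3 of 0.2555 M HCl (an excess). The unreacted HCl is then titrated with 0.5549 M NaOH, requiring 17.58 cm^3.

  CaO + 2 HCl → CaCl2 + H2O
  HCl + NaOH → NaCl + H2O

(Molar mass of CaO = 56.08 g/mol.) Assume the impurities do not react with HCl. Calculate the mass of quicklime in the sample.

0.08597 g

n(HCl) added = 0.05018 × 0.2555 = 0.01282 mol
n(NaOH) used in back-titration = 0.01758 × 0.5549 = 9.755 × 10^-3 mol
n(HCl) left over = 9.755 × 10^-3 mol (1:1 ratio)
n(HCl) consumed by analyte = 0.01282 − 9.755 × 10^-3 = 3.066 × 10^-3 mol
From the 1:2 ratio, n(CaO) = 1/2 × 3.066 × 10^-3 = 1.533 × 10^-3 mol
mass of CaO = 1.533 × 10^-3 × 56.08 = 0.08597 g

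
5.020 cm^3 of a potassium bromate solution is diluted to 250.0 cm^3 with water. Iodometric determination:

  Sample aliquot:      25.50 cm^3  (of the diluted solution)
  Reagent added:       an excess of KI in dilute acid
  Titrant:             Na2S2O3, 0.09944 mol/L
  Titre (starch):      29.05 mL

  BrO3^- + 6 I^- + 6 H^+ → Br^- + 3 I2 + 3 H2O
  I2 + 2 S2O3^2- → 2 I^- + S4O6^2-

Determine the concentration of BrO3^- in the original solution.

n(S2O3^2-) = 0.02905 × 0.09944 = 2.889 × 10^-3 mol
n(I2) = n(S2O3^2-)/2 = 1.444 × 10^-3 mol
From the 1:3 ratio, n(BrO3^-) in the aliquot = 1/3 × 1.444 × 10^-3 = 4.815 × 10^-4 mol
[BrO3^-]_dilute = 4.815 × 10^-4 / 0.02550 = 0.01888 mol/L
[BrO3^-]_original = 0.01888 × 250.0/5.020 = 0.9403 mol/L

0.9403 mol/L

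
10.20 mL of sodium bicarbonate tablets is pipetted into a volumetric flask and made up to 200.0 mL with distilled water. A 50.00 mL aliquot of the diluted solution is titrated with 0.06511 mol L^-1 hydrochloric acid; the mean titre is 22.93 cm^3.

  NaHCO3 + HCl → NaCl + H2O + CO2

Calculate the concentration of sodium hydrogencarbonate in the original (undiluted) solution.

n(HCl) = 0.02293 × 0.06511 = 1.493 × 10^-3 mol
n(NaHCO3) in the aliquot = 1.493 × 10^-3 mol (1:1 ratio)
[NaHCO3]_dilute = 1.493 × 10^-3 / 0.05000 = 0.02986 mol/L
Dilution factor = 200.0 / 10.20 = 19.61
[NaHCO3]_stock = 0.02986 × 19.61 = 0.5855 mol/L

0.5855 mol/L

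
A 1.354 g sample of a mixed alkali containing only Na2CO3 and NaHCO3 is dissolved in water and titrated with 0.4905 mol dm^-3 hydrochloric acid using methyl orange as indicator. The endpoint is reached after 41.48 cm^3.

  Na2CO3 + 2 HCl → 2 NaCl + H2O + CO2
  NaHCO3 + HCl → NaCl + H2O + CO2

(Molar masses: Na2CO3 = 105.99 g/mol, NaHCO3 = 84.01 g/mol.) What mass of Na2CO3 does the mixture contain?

0.6070 g

n(HCl) = 0.04148 × 0.4905 = 0.02035 mol
Let x = n(Na2CO3), y = n(NaHCO3).
Titrant: 2x + 1y = 0.02035;  mass: 105.99x + 84.01y = 1.354
Solving, x = 5.727 × 10^-3 mol, y = 8.891 × 10^-3 mol
mass of Na2CO3 = 5.727 × 10^-3 × 105.99 = 0.6070 g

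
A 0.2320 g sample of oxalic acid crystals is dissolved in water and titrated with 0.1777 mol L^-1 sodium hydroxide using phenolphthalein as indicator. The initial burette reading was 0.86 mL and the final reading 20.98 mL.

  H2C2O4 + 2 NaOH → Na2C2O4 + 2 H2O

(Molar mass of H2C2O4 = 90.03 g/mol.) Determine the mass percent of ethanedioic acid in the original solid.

n(NaOH) = 0.02012 L × 0.1777 mol/L = 3.575 × 10^-3 mol
From the 1:2 ratio, n(H2C2O4) = 1/2 × 3.575 × 10^-3 = 1.788 × 10^-3 mol
mass of H2C2O4 = 1.788 × 10^-3 × 90.03 g/mol = 0.1609 g
% H2C2O4 = 0.1609 / 0.2320 × 100 = 69.37 %

69.37 %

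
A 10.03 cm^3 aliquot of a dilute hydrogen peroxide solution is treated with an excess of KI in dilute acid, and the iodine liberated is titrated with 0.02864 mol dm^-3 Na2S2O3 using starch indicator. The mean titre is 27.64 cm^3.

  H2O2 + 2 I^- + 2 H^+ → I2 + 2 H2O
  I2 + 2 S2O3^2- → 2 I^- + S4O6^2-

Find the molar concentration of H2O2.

n(S2O3^2-) = 0.02764 × 0.02864 = 7.916 × 10^-4 mol
n(I2) = n(S2O3^2-)/2 = 3.958 × 10^-4 mol
n(H2O2) in the aliquot = 3.958 × 10^-4 mol (1:1 ratio)
[H2O2] = 3.958 × 10^-4 / 0.01003 = 0.03946 mol/L

0.03946 mol/L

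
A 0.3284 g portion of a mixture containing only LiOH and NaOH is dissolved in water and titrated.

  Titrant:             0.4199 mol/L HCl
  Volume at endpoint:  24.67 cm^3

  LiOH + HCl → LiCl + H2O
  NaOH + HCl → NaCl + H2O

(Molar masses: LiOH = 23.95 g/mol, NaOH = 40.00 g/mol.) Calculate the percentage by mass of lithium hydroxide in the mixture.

39.06 %

n(HCl) = 0.02467 × 0.4199 = 0.01036 mol
Let x = n(LiOH), y = n(NaOH).
Titrant: 1x + 1y = 0.01036;  mass: 23.95x + 40.00y = 0.3284
Solving, x = 5.356 × 10^-3 mol, y = 5.003 × 10^-3 mol
mass of LiOH = 5.356 × 10^-3 × 23.95 = 0.1283 g
% LiOH = 0.1283 / 0.3284 × 100 = 39.06 %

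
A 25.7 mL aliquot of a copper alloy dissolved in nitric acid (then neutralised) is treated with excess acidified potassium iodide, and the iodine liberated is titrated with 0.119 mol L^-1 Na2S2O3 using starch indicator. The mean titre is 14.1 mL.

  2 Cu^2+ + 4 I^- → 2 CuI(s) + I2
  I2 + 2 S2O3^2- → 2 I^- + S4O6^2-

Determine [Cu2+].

n(S2O3^2-) = 0.0141 × 0.119 = 1.68 × 10^-3 mol
n(I2) = n(S2O3^2-)/2 = 8.39 × 10^-4 mol
From the 2:1 ratio, n(Cu2+) in the aliquot = 2/1 × 8.39 × 10^-4 = 1.68 × 10^-3 mol
[Cu2+] = 1.68 × 10^-3 / 0.0257 = 0.0653 mol/L

0.0653 mol/L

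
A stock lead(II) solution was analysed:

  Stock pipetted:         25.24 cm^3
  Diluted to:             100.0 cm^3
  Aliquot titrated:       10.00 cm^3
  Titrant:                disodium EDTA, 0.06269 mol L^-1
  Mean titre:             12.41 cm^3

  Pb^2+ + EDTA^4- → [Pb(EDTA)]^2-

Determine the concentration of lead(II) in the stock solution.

n(EDTA) = 0.01241 × 0.06269 = 7.780 × 10^-4 mol
n(Pb2+) in the aliquot = 7.780 × 10^-4 mol (1:1 ratio)
[Pb2+]_dilute = 7.780 × 10^-4 / 0.01000 = 0.07780 mol/L
Dilution factor = 100.0 / 25.24 = 3.962
[Pb2+]_stock = 0.07780 × 3.962 = 0.3082 mol/L

0.3082 mol/L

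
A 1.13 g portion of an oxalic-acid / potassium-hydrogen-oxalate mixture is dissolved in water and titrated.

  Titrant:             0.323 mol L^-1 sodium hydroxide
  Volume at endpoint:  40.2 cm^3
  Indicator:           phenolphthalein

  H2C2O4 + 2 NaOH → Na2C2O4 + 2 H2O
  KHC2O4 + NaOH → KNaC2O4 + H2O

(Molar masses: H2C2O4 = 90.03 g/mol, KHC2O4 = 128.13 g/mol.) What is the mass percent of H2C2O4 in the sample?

n(NaOH) = 0.0402 × 0.323 = 0.0130 mol
Let x = n(H2C2O4), y = n(KHC2O4).
Titrant: 2x + 1y = 0.0130;  mass: 90.03x + 128.13y = 1.13
Solving, x = 3.21 × 10^-3 mol, y = 6.56 × 10^-3 mol
mass of H2C2O4 = 3.21 × 10^-3 × 90.03 = 0.289 g
% H2C2O4 = 0.289 / 1.13 × 100 = 25.6 %

25.6 %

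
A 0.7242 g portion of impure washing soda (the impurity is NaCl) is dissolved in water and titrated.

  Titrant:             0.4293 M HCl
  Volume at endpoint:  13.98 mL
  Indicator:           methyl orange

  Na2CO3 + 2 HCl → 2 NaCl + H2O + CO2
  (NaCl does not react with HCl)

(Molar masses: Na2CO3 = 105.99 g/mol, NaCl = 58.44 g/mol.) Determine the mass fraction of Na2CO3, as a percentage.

n(HCl) = 0.01398 × 0.4293 = 6.002 × 10^-3 mol
Let x = n(Na2CO3), y = n(NaCl).
Titrant: 2x = 6.002 × 10^-3;  mass: 105.99x + 58.44y = 0.7242
Solving, x = 3.001 × 10^-3 mol, y = 6.950 × 10^-3 mol
mass of Na2CO3 = 3.001 × 10^-3 × 105.99 = 0.3181 g
% Na2CO3 = 0.3181 / 0.7242 × 100 = 43.92 %

43.92 %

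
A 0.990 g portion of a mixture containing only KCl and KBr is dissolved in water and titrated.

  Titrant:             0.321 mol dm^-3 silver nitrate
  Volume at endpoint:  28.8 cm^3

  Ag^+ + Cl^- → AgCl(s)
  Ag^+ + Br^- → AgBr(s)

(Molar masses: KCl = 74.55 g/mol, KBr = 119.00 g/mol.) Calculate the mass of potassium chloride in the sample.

n(AgNO3) = 0.0288 × 0.321 = 9.24 × 10^-3 mol
Let x = n(KCl), y = n(KBr).
Titrant: 1x + 1y = 9.24 × 10^-3;  mass: 74.55x + 119.00y = 0.990
Solving, x = 2.48 × 10^-3 mol, y = 6.77 × 10^-3 mol
mass of KCl = 2.48 × 10^-3 × 74.55 = 0.185 g

0.185 g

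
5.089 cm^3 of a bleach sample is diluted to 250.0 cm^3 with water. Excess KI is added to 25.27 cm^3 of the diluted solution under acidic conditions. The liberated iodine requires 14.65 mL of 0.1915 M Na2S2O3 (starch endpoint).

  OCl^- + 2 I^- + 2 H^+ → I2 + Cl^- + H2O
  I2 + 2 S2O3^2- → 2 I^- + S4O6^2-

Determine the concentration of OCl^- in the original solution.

2.727 M

n(S2O3^2-) = 0.01465 × 0.1915 = 2.805 × 10^-3 mol
n(I2) = n(S2O3^2-)/2 = 1.403 × 10^-3 mol
n(OCl^-) in the aliquot = 1.403 × 10^-3 mol (1:1 ratio)
[OCl^-]_dilute = 1.403 × 10^-3 / 0.02527 = 0.05551 mol/L
[OCl^-]_original = 0.05551 × 250.0/5.089 = 2.727 mol/L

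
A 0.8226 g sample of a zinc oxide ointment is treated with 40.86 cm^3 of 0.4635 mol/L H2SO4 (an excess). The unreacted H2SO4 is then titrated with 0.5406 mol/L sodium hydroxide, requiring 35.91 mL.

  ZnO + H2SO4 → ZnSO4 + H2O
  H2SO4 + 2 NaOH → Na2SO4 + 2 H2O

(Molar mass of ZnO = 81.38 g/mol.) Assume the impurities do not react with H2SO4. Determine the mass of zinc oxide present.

n(H2SO4) added = 0.04086 × 0.4635 = 0.01894 mol
n(NaOH) used in back-titration = 0.03591 × 0.5406 = 0.01941 mol
From the 1:2 ratio, n(H2SO4) left over = 1/2 × 0.01941 = 9.706 × 10^-3 mol
n(H2SO4) consumed by analyte = 0.01894 − 9.706 × 10^-3 = 9.232 × 10^-3 mol
n(ZnO) = 9.232 × 10^-3 mol (1:1 ratio)
mass of ZnO = 9.232 × 10^-3 × 81.38 = 0.7513 g

0.7513 g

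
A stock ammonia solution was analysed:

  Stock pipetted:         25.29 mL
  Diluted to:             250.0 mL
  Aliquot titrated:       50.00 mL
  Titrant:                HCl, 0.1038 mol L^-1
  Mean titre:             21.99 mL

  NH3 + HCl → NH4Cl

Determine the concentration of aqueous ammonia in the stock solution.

n(HCl) = 0.02199 × 0.1038 = 2.283 × 10^-3 mol
n(NH3) in the aliquot = 2.283 × 10^-3 mol (1:1 ratio)
[NH3]_dilute = 2.283 × 10^-3 / 0.05000 = 0.04565 mol/L
Dilution factor = 250.0 / 25.29 = 9.885
[NH3]_stock = 0.04565 × 9.885 = 0.4513 mol/L

0.4513 mol/L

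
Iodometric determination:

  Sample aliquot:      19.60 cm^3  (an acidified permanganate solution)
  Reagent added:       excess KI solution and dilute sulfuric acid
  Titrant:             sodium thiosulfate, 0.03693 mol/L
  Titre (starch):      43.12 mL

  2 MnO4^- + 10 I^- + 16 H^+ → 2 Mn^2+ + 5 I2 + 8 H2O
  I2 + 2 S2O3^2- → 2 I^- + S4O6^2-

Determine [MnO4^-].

n(S2O3^2-) = 0.04312 × 0.03693 = 1.592 × 10^-3 mol
n(I2) = n(S2O3^2-)/2 = 7.962 × 10^-4 mol
From the 2:5 ratio, n(MnO4^-) in the aliquot = 2/5 × 7.962 × 10^-4 = 3.185 × 10^-4 mol
[MnO4^-] = 3.185 × 10^-4 / 0.01960 = 0.01625 mol/L

0.01625 mol/L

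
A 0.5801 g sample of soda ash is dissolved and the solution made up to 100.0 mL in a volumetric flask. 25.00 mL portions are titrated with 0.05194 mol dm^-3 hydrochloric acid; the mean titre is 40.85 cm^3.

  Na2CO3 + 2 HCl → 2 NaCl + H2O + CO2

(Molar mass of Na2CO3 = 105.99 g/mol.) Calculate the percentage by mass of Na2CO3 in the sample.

77.53 %

n(HCl) per titration = 0.04085 × 0.05194 = 2.122 × 10^-3 mol
From the 1:2 ratio, n(Na2CO3) in each aliquot = 1/2 × 2.122 × 10^-3 = 1.061 × 10^-3 mol
n(Na2CO3) in the whole flask = 1.061 × 10^-3 × 100.0/25.00 = 4.243 × 10^-3 mol
mass of Na2CO3 = 4.243 × 10^-3 × 105.99 = 0.4498 g
% Na2CO3 = 0.4498 / 0.5801 × 100 = 77.53 %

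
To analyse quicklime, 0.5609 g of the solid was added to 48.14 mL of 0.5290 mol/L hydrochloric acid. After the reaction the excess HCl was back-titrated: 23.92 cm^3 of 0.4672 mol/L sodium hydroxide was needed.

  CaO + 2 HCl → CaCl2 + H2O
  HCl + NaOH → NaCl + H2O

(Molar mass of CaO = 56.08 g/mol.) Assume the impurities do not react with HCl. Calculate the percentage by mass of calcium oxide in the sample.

n(HCl) added = 0.04814 × 0.5290 = 0.02547 mol
n(NaOH) used in back-titration = 0.02392 × 0.4672 = 0.01118 mol
n(HCl) left over = 0.01118 mol (1:1 ratio)
n(HCl) consumed by analyte = 0.02547 − 0.01118 = 0.01429 mol
From the 1:2 ratio, n(CaO) = 1/2 × 0.01429 = 7.145 × 10^-3 mol
mass of CaO = 7.145 × 10^-3 × 56.08 = 0.4007 g
% CaO = 0.4007 / 0.5609 × 100 = 71.44 %

71.44 %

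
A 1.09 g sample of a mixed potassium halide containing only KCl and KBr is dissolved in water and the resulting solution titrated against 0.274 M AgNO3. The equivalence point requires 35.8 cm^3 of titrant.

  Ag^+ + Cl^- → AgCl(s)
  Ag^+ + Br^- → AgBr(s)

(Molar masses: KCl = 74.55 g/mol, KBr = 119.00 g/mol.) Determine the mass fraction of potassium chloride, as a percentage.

n(AgNO3) = 0.0358 × 0.274 = 9.81 × 10^-3 mol
Let x = n(KCl), y = n(KBr).
Titrant: 1x + 1y = 9.81 × 10^-3;  mass: 74.55x + 119.00y = 1.09
Solving, x = 1.74 × 10^-3 mol, y = 8.07 × 10^-3 mol
mass of KCl = 1.74 × 10^-3 × 74.55 = 0.130 g
% KCl = 0.130 / 1.09 × 100 = 11.9 %

11.9 %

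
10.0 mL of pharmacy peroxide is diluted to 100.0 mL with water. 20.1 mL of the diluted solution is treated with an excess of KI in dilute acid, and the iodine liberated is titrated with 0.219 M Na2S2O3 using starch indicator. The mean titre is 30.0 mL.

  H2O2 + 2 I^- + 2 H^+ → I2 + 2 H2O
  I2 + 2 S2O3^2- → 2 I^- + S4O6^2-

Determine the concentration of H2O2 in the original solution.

n(S2O3^2-) = 0.0300 × 0.219 = 6.57 × 10^-3 mol
n(I2) = n(S2O3^2-)/2 = 3.29 × 10^-3 mol
n(H2O2) in the aliquot = 3.29 × 10^-3 mol (1:1 ratio)
[H2O2]_dilute = 3.29 × 10^-3 / 0.0201 = 0.163 mol/L
[H2O2]_original = 0.163 × 100.0/10.0 = 1.63 mol/L

1.63 M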